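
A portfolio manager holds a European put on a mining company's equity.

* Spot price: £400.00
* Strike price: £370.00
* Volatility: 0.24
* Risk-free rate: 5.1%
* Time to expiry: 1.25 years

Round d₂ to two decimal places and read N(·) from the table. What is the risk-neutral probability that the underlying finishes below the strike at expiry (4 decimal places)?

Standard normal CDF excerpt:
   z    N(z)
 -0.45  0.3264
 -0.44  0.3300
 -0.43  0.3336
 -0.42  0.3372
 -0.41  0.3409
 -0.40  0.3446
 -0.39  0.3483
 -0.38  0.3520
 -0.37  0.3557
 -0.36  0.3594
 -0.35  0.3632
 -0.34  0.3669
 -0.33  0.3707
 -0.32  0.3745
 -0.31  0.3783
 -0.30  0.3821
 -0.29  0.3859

T = 1.25;  σ√T = 0.2683
d₁ = [ln(400/370) + (0.051 + ½·0.24²)·1.25] / (σ√T) = (0.0780 + 0.0997) / 0.2683 = 0.6623 which rounds to 0.66
d₂ = 0.6623 − 0.2683 = 0.3940 which rounds to 0.39
Risk-neutral Pr[S_T < K] = N(−d₂) = N(-0.39) = 0.3483

0.3483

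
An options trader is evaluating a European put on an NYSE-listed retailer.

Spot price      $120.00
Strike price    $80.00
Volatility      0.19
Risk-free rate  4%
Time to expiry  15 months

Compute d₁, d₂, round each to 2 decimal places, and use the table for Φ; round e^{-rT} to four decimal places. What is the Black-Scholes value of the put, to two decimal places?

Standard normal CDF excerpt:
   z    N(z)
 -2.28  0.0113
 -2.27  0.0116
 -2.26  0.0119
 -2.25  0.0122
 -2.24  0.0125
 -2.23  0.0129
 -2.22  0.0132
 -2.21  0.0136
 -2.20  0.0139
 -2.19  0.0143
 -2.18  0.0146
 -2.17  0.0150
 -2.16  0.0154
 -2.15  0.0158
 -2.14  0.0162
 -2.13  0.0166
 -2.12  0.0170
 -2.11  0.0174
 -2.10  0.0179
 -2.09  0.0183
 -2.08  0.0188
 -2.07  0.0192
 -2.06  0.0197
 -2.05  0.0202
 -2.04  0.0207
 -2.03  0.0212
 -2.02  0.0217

$0.11

T = 1.25;  σ√T = 0.2124
ln(S/K) + (r + σ²/2)T = ln(120/80) + (0.04 + 0.19²/2)·1.25 = 0.4055 + 0.0726 = 0.4780
d₁ = 0.4780 / 0.2124 = 2.2503 ≈ 2.25
d₂ = d₁ − σ√T = 2.2503 − 0.2124 = 2.0379 ≈ 2.04
exp(−rT) = exp(−0.04·1.25) = 0.9512
N(−d₂) = N(-2.04) = 0.0207;  N(−d₁) = N(-2.25) = 0.0122
P = 80·0.9512·0.0207 − 120·0.0122 = 1.5752 − 1.4640 = 0.1112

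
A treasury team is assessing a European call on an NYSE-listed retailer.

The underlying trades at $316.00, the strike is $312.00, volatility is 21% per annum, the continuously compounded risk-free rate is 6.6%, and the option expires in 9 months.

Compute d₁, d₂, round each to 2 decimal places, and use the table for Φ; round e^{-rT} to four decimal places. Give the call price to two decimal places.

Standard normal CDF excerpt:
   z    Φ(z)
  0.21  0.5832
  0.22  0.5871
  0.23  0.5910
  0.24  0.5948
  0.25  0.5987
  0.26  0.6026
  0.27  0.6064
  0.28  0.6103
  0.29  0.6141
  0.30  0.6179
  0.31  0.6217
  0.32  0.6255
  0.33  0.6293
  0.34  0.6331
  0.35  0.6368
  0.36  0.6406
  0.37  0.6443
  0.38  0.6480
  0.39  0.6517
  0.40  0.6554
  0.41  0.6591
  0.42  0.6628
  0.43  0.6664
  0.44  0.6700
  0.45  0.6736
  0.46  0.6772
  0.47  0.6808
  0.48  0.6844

σ√T = 0.21·√0.75 = 0.1819
d₁ = [ln(316/312) + (0.066 + 0.21²/2)·0.75] / 0.1819 = [0.0127 + 0.0660] / 0.1819 = 0.4332 → 0.43
d₂ = d₁ − σ√T = 0.4332 − 0.1819 = 0.2513 → 0.25
exp(−rT) = exp(−0.066·0.75) = 0.9517
N(d₁) = N(0.43) = 0.6664;  N(d₂) = N(0.25) = 0.5987
C = 316·0.6664 − 312·0.9517·0.5987 = 210.5824 − 177.7722 = 32.8102

$32.81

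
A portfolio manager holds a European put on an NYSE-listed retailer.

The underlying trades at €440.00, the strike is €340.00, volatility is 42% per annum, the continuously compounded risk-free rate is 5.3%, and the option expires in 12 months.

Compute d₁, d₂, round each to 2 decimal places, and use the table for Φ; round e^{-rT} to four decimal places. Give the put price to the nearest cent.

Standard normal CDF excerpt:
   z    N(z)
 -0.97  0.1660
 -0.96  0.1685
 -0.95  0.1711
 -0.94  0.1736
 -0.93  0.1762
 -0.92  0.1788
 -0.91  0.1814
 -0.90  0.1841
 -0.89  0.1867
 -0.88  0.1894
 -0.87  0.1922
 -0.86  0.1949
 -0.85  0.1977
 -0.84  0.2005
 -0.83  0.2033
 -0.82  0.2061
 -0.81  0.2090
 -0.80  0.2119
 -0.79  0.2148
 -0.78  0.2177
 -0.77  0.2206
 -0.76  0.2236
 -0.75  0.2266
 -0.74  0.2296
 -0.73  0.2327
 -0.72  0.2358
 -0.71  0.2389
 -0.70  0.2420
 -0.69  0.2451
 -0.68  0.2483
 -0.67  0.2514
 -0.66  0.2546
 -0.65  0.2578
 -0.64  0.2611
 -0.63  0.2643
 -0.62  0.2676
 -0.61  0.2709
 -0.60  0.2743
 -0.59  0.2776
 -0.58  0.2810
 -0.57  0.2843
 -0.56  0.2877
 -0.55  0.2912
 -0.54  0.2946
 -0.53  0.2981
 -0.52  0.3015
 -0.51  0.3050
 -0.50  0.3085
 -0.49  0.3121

T = 1;  σ√T = 0.4200
d₁ = [ln(440/340) + (0.053 + ½·0.42²)·1] / (σ√T) = (0.2578 + 0.1412) / 0.4200 = 0.9501 ≈ 0.95
d₂ = 0.9501 − 0.4200 = 0.5301 ≈ 0.53
e^(−rT) = e^(−0.053·1) = 0.9484
N(−d₂) = N(-0.53) = 0.2981;  N(−d₁) = N(-0.95) = 0.1711
P = 340·0.9484·0.2981 − 440·0.1711 = 96.1241 − 75.2840 = 20.8401

€20.84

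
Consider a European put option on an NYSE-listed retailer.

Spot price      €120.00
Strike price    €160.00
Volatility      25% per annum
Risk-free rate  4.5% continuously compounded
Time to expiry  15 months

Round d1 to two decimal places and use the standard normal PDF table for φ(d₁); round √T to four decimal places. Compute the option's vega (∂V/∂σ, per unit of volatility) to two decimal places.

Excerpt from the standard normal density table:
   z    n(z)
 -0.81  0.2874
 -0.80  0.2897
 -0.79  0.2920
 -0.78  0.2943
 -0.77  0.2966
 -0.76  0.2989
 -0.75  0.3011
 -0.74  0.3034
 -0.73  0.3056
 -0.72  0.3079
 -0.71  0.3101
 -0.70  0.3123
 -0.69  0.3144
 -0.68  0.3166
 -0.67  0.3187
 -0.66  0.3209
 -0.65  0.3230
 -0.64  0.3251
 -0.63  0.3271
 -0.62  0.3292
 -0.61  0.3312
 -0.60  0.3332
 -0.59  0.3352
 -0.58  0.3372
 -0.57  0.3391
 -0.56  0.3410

σ√T = 0.25 × 1.1180 = 0.2795
d₁ = [ln(120/160) + (0.045 + 0.25²/2)·1.25] / 0.2795 = [-0.2877 + 0.0953] / 0.2795 = -0.6882 ≈ -0.69
√T = √1.25 = 1.1180
φ(d₁) = φ(-0.69) = 0.3144
vega = S·φ(d₁)·√T = 120·0.3144·1.1180 = 42.1799
(Vega is the same for a European call and put with the same parameters.)

42.18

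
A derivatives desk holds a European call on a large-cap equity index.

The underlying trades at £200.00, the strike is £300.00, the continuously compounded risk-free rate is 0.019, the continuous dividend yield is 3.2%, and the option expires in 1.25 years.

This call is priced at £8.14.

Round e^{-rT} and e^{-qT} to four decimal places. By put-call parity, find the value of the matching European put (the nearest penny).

exp(−qT) = exp(−0.032·1.25) = 0.9608;  exp(−rT) = exp(−0.019·1.25) = 0.9765
Put-call parity: C − P = S·e^(−qT) − K·e^(−rT) = 200·0.9608 − 300·0.9765 = 192.1600 − 292.9500 = -100.7900
P = C − (C − P) = 8.14 − (-100.7900) = 108.9300

£108.93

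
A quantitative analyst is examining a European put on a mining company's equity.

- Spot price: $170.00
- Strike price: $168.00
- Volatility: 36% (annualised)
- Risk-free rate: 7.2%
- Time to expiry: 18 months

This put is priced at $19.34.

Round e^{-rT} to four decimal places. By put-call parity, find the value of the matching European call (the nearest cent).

$38.54

exp(−rT) = exp(−0.072·1.5) = 0.8976
Put-call parity: C − P = S − K·e^(−rT) = 170 − 168·0.8976 = 170 − 150.7968 = 19.2032
C = P + (C − P) = 19.34 + (19.2032) = 38.5432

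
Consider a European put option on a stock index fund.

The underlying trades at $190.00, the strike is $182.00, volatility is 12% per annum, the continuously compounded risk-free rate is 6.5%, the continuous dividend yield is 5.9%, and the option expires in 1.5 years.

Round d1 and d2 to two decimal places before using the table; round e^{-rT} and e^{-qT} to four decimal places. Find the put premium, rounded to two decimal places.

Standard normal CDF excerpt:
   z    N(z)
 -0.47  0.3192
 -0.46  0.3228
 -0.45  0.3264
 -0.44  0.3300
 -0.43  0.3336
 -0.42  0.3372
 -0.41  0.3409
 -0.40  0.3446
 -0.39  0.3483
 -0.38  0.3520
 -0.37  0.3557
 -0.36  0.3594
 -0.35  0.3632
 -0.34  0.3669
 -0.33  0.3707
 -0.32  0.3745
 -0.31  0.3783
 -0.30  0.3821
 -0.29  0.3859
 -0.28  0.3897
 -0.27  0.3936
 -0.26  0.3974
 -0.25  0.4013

σ√T = 0.12 × 1.2247 = 0.1470
d₁ = [ln(190/182) + (0.065 − 0.059 + 0.12²/2)·1.5] / 0.1470 = [0.0430 + 0.0198] / 0.1470 = 0.4274 ⇒ 0.43
d₂ = d₁ − σ√T = 0.4274 − 0.1470 = 0.2804 ⇒ 0.28
exp(−qT) = exp(−0.059·1.5) = 0.9153;  exp(−rT) = exp(−0.065·1.5) = 0.9071
N(−d₂) = N(-0.28) = 0.3897;  N(−d₁) = N(-0.43) = 0.3336
P = 182·0.9071·0.3897 − 190·0.9153·0.3336 = 64.3364 − 58.0154 = 6.3211

$6.32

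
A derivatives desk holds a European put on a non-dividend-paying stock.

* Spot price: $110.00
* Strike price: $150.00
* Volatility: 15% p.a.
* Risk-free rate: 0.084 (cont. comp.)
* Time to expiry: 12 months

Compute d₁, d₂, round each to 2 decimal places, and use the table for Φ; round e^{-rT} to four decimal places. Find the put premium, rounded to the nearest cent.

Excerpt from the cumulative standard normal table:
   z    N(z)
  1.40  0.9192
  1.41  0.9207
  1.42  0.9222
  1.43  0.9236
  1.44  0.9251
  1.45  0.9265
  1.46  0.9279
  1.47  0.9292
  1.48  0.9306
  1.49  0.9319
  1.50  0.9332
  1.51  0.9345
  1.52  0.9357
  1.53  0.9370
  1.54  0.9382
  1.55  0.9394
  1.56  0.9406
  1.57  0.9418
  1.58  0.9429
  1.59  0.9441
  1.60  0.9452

$28.44

T = 1;  σ√T = 0.1500
d₁ = [ln(110/150) + (0.084 + 0.15²/2)·1] / 0.1500 = [-0.3102 + 0.0953] / 0.1500 = -1.4327 ≈ -1.43
d₂ = d₁ − σ√T = -1.4327 − 0.1500 = -1.5827 ≈ -1.58
exp(−rT) = exp(−0.084·1) = 0.9194
P = 150·0.9194·N(1.58) − 110·N(1.43) = 150·0.9194·0.9429 − 110·0.9236 = 130.0353 − 101.5960 = 28.4393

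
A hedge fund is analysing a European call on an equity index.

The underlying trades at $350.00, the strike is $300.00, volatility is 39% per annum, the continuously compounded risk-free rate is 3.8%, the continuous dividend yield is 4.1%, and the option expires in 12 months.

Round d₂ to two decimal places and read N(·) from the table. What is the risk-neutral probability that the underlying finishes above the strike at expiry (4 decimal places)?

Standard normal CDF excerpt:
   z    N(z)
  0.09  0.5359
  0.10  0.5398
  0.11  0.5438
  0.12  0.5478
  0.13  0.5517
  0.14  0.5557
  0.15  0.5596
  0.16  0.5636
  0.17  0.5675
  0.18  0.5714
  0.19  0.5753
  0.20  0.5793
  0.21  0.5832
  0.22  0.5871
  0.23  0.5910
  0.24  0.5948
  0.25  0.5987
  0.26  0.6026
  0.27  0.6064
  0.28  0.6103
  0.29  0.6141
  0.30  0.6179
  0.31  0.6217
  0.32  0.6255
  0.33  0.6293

0.5753

T = 1;  σ√T = 0.3900
ln(S/K) + (r − q + σ²/2)T = ln(350/300) + (0.038 − 0.041 + 0.39²/2)·1 = 0.1542 + 0.0731 = 0.2272
d₁ = 0.2272 / 0.3900 = 0.5826 which rounds to 0.58
d₂ = d₁ − σ√T = 0.5826 − 0.3900 = 0.1926 which rounds to 0.19
Risk-neutral Pr[S_T > K] = N(d₂) = N(0.19) = 0.5753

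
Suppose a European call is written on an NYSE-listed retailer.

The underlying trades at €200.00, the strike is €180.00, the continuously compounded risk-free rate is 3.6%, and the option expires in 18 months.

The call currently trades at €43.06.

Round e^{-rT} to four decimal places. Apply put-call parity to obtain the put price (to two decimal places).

€13.59

exp(−rT) = exp(−0.036·1.5) = 0.9474
Put-call parity: C − P = S − K·e^(−rT) = 200 − 180·0.9474 = 200 − 170.5320 = 29.4680
P = C − (C − P) = 43.06 − (29.4680) = 13.5920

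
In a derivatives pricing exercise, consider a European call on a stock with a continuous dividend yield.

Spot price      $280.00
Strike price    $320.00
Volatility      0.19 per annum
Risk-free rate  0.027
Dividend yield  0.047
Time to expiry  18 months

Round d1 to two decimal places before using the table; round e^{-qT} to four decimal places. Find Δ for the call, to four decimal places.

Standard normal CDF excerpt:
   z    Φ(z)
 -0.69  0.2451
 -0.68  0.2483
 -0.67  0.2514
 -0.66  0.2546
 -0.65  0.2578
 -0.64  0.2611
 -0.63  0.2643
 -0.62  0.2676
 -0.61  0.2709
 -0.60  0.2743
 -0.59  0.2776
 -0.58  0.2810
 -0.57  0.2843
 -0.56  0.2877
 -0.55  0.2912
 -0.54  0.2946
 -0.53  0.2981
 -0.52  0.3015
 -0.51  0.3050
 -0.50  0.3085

0.2587

σ√T = 0.19·√1.5 = 0.2327
d₁ = [ln(280/320) + (0.027 − 0.047 + 0.19²/2)·1.5] / 0.2327 = [-0.1335 − 0.0029] / 0.2327 = -0.5864 ≈ -0.59
N(d₁) = N(-0.59) = 0.2776
Δ_call = e^(−qT)·N(d₁) = 0.9319·0.2776 = 0.2587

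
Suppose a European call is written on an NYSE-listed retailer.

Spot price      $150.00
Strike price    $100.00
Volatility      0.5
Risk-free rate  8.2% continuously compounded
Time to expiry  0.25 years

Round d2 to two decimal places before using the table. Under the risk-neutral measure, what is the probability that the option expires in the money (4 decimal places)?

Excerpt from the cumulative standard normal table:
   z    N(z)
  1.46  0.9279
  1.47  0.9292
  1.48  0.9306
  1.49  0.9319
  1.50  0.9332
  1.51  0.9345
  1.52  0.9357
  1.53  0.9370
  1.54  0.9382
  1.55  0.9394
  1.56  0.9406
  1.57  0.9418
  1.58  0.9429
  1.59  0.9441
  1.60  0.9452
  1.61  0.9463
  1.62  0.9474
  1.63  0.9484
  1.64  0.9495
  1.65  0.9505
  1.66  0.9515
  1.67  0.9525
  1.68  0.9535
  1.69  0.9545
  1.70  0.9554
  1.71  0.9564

σ√T = 0.5·√0.25 = 0.2500
ln(S/K) + (r + σ²/2)T = ln(150/100) + (0.082 + 0.5²/2)·0.25 = 0.4055 + 0.0518 = 0.4572
d₁ = 0.4572 / 0.2500 = 1.8289 which rounds to 1.83
d₂ = d₁ − σ√T = 1.8289 − 0.2500 = 1.5789 which rounds to 1.58
Risk-neutral Pr[S_T > K] = N(d₂) = N(1.58) = 0.9429

0.9429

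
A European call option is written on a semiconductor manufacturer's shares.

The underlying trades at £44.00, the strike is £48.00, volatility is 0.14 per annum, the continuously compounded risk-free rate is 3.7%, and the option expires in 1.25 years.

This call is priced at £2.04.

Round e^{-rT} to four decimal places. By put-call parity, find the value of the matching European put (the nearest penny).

exp(−rT) = exp(−0.037·1.25) = 0.9548
Put-call parity: C − P = S − K·e^(−rT) = 44 − 48·0.9548 = 44 − 45.8304 = -1.8304
P = C − (C − P) = 2.04 − (-1.8304) = 3.8704

£3.87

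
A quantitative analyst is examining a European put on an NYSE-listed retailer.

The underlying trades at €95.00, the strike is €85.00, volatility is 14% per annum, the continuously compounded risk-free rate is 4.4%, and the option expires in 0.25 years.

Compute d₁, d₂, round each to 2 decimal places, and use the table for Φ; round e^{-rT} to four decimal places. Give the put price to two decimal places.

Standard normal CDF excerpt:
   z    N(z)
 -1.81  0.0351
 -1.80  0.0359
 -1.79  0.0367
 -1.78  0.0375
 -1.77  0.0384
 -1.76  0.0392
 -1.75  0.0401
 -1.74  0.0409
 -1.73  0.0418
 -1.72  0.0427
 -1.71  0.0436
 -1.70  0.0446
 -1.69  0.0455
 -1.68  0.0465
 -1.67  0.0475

€0.10

T = 0.25;  σ√T = 0.0700
d₁ = [ln(95/85) + (0.044 + 0.14²/2)·0.25] / 0.0700 = [0.1112 + 0.0135] / 0.0700 = 1.7811 ⇒ 1.78
d₂ = d₁ − σ√T = 1.7811 − 0.0700 = 1.7111 ⇒ 1.71
exp(−rT) = exp(−0.044·0.25) = 0.9891
P = 85·0.9891·N(-1.71) − 95·N(-1.78) = 85·0.9891·0.0436 − 95·0.0375 = 3.6656 − 3.5625 = 0.1031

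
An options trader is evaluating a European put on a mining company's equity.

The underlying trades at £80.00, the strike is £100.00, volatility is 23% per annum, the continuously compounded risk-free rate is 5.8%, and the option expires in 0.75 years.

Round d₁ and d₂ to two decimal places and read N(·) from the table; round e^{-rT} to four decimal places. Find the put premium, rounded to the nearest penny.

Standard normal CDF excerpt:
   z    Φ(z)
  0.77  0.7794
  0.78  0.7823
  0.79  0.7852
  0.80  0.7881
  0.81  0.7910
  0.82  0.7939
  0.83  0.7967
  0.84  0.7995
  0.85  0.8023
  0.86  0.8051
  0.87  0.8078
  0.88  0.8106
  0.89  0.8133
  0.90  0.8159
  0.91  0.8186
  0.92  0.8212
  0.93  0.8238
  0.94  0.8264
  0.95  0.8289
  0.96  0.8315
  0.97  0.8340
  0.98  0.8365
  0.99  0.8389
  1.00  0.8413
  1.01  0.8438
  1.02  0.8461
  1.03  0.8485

σ√T = 0.23·√0.75 = 0.1992
d₁ = [ln(80/100) + (0.058 + 0.23²/2)·0.75] / 0.1992 = [-0.2231 + 0.0633] / 0.1992 = -0.8023 ⇒ -0.80
d₂ = d₁ − σ√T = -0.8023 − 0.1992 = -1.0015 ⇒ -1.00
exp(−rT) = exp(−0.058·0.75) = 0.9574
P = 100·0.9574·N(1.00) − 80·N(0.80) = 100·0.9574·0.8413 − 80·0.7881 = 80.5461 − 63.0480 = 17.4981

£17.50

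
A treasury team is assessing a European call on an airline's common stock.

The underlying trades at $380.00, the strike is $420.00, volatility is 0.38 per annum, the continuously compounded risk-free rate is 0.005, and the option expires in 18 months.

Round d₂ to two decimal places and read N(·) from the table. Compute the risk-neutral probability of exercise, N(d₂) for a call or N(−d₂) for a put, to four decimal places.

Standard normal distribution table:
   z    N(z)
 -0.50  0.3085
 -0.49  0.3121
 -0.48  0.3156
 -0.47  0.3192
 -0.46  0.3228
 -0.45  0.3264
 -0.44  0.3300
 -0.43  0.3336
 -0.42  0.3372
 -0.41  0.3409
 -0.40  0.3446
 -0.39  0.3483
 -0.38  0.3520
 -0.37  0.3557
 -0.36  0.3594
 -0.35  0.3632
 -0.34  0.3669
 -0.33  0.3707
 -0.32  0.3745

T = 1.5;  σ√T = 0.4654
d₁ = [ln(380/420) + (0.005 + 0.38²/2)·1.5] / 0.4654 = [-0.1001 + 0.1158] / 0.4654 = 0.0338 ≈ 0.03
d₂ = d₁ − σ√T = 0.0338 − 0.4654 = -0.4316 ≈ -0.43
Pr(exercise) under Q = N(d₂) = 0.3336

0.3336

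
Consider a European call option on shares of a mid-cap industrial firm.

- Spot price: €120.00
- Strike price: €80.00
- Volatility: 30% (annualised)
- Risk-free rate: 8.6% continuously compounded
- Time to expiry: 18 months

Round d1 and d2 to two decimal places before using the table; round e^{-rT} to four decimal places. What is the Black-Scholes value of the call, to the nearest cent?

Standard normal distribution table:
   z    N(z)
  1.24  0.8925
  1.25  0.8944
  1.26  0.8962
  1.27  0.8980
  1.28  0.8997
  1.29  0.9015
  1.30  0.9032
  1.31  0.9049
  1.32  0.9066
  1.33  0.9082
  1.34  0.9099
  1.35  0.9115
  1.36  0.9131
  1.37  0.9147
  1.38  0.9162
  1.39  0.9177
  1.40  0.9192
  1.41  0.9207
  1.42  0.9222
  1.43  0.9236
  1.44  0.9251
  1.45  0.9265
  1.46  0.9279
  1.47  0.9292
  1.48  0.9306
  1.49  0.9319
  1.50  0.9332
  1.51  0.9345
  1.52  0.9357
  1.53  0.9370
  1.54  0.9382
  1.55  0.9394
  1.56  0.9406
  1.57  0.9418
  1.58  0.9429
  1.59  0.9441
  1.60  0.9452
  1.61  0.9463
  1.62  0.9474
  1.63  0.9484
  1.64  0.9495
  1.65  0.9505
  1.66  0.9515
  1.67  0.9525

€50.79

T = 1.5;  σ√T = 0.3674
d₁ = [ln(120/80) + (0.086 + 0.3²/2)·1.5] / 0.3674 = [0.4055 + 0.1965] / 0.3674 = 1.6383 which rounds to 1.64
d₂ = d₁ − σ√T = 1.6383 − 0.3674 = 1.2709 which rounds to 1.27
exp(−rT) = exp(−0.086·1.5) = 0.8790
C = 120·N(1.64) − 80·0.8790·N(1.27) = 120·0.9495 − 80·0.8790·0.8980 = 113.9400 − 63.1474 = 50.7926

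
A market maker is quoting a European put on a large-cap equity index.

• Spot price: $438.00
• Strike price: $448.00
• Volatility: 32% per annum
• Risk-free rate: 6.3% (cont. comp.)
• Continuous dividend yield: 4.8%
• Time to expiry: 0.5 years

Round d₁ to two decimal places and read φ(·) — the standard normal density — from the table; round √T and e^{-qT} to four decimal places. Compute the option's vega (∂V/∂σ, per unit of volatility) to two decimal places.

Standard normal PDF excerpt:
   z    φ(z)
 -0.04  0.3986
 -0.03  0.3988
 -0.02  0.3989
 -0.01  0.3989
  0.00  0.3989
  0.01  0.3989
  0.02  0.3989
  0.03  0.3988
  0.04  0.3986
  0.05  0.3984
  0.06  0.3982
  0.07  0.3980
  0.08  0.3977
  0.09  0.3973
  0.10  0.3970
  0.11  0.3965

T = 0.5;  σ√T = 0.2263
d₁ = [ln(438/448) + (0.063 − 0.048 + 0.32²/2)·0.5] / 0.2263 = [-0.0226 + 0.0331] / 0.2263 = 0.0465 ⇒ 0.05
√T = √0.5 = 0.7071
φ(d₁) = φ(0.05) = 0.3984
exp(−qT) = exp(−0.048·0.5) = 0.9763
vega = S·exp(−qT)·φ(d₁)·√T = 438·0.9763·0.3984·0.7071 = 120.4641

120.46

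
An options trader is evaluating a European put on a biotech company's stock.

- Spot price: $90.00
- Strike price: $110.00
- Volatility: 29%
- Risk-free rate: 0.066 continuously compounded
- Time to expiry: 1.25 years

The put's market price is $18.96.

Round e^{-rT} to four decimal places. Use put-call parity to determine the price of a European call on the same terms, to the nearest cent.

e^(−rT) = e^(−0.066·1.25) = 0.9208
Put-call parity: C − P = S − K·e^(−rT) = 90 − 110·0.9208 = 90 − 101.2880 = -11.2880
C = P + (C − P) = 18.96 + (-11.2880) = 7.6720

$7.67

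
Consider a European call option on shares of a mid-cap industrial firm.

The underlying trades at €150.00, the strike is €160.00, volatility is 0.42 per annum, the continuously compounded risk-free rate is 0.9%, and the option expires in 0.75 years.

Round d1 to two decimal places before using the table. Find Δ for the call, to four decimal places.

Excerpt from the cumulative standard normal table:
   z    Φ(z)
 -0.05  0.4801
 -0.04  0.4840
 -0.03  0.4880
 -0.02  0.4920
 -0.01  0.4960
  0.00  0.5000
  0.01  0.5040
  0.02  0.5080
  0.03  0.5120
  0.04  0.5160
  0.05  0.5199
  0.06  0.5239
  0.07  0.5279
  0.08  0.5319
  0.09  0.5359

σ√T = 0.42·√0.75 = 0.3637
d₁ = [ln(150/160) + (0.009 + ½·0.42²)·0.75] / (σ√T) = (-0.0645 + 0.0729) / 0.3637 = 0.0230 ≈ 0.02
N(d₁) = N(0.02) = 0.5080
Δ_call = N(d₁) = 0.5080

0.5080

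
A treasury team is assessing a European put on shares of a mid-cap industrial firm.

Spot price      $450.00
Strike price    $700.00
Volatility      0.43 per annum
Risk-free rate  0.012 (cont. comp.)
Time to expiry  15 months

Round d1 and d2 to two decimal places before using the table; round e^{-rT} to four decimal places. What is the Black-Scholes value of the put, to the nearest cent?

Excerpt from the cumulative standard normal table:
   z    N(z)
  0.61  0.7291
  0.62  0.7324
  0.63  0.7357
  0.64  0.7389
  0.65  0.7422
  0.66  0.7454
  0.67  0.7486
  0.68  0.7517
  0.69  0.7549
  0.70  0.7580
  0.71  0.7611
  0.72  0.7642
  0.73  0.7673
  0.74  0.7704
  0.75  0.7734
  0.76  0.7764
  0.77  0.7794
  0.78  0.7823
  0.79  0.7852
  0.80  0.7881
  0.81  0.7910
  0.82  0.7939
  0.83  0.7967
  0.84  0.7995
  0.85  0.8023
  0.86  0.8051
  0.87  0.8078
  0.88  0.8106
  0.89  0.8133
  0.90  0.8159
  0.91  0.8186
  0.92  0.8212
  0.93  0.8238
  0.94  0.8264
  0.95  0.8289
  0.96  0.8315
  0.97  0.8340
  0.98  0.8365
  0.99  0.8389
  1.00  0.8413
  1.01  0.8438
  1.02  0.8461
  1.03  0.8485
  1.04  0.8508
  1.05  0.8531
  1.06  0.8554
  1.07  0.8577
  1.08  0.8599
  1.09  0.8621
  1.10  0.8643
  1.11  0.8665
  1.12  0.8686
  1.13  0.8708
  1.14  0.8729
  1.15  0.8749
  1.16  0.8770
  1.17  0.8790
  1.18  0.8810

$266.49

σ√T = 0.43 × 1.1180 = 0.4808
d₁ = [ln(450/700) + (0.012 + 0.43²/2)·1.25] / 0.4808 = [-0.4418 + 0.1306] / 0.4808 = -0.6475 ≈ -0.65
d₂ = d₁ − σ√T = -0.6475 − 0.4808 = -1.1282 ≈ -1.13
exp(−rT) = exp(−0.012·1.25) = 0.9851
N(−d₂) = N(1.13) = 0.8708;  N(−d₁) = N(0.65) = 0.7422
P = 700·0.9851·0.8708 − 450·0.7422 = 600.4776 − 333.9900 = 266.4876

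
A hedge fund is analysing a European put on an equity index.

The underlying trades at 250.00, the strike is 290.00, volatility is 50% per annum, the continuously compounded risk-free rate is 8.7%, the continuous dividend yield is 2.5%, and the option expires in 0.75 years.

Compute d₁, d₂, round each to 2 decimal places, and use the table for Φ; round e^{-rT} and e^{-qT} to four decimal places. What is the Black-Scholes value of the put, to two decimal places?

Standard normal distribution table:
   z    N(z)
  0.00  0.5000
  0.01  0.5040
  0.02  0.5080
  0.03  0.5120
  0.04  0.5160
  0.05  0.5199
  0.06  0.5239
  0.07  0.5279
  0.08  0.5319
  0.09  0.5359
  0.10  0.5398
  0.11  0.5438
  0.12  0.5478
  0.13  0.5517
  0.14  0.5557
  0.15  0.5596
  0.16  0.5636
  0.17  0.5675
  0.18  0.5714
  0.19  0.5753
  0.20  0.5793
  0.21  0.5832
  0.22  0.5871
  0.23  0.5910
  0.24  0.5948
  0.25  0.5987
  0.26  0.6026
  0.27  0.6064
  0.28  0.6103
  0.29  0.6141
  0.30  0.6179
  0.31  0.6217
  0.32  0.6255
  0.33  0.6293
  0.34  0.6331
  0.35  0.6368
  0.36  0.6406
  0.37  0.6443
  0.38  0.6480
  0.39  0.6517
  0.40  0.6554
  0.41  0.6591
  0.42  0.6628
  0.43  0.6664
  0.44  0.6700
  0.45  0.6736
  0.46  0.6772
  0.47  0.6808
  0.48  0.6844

58.36

σ√T = 0.5·√0.75 = 0.4330
d₁ = [ln(250/290) + (0.087 − 0.025 + ½·0.5²)·0.75] / (σ√T) = (-0.1484 + 0.1402) / 0.4330 = -0.0189 → -0.02
d₂ = -0.0189 − 0.4330 = -0.4519 → -0.45
e^(−qT) = e^(−0.025·0.75) = 0.9814;  e^(−rT) = e^(−0.087·0.75) = 0.9368
N(−d₂) = N(0.45) = 0.6736;  N(−d₁) = N(0.02) = 0.5080
P = 290·0.9368·0.6736 − 250·0.9814·0.5080 = 182.9983 − 124.6378 = 58.3605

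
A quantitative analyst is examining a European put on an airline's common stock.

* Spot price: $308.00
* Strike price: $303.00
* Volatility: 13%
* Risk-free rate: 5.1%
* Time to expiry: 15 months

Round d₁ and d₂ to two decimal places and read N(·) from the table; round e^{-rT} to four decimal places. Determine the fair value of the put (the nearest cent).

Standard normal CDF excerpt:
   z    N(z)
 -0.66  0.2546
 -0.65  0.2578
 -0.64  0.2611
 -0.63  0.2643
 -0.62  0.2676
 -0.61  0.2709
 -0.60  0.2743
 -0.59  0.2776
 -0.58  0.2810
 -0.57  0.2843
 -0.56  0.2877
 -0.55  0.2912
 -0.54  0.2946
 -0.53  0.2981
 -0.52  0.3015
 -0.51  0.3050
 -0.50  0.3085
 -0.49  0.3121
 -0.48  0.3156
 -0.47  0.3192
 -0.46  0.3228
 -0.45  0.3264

T = 1.25;  σ√T = 0.1453
d₁ = [ln(308/303) + (0.051 + 0.13²/2)·1.25] / 0.1453 = [0.0164 + 0.0743] / 0.1453 = 0.6239 ⇒ 0.62
d₂ = d₁ − σ√T = 0.6239 − 0.1453 = 0.4785 ⇒ 0.48
exp(−rT) = exp(−0.051·1.25) = 0.9382
P = 303·0.9382·N(-0.48) − 308·N(-0.62) = 303·0.9382·0.3156 − 308·0.2676 = 89.7171 − 82.4208 = 7.2963

$7.30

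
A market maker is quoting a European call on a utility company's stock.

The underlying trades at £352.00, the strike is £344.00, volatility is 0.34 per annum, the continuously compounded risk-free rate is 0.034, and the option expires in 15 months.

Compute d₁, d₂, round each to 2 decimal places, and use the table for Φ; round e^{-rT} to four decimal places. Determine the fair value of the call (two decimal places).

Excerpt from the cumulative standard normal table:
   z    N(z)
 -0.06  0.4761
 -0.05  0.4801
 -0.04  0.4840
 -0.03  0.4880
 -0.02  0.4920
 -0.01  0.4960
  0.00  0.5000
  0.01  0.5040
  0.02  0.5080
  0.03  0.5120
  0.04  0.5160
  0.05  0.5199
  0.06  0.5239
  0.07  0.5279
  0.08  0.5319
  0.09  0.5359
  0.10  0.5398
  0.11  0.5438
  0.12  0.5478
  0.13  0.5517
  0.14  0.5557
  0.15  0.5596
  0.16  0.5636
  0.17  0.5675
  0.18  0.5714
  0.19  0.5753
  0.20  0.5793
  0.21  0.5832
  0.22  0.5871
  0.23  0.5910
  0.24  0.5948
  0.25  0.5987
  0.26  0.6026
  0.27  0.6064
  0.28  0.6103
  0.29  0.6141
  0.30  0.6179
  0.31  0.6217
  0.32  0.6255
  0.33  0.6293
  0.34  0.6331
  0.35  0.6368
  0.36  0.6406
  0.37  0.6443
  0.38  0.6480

£63.28

T = 1.25;  σ√T = 0.3801
d₁ = [ln(352/344) + (0.034 + ½·0.34²)·1.25] / (σ√T) = (0.0230 + 0.1148) / 0.3801 = 0.3623 → 0.36
d₂ = 0.3623 − 0.3801 = -0.0178 → -0.02
e^(−rT) = e^(−0.034·1.25) = 0.9584
C = 352·N(0.36) − 344·0.9584·N(-0.02) = 352·0.6406 − 344·0.9584·0.4920 = 225.4912 − 162.2073 = 63.2839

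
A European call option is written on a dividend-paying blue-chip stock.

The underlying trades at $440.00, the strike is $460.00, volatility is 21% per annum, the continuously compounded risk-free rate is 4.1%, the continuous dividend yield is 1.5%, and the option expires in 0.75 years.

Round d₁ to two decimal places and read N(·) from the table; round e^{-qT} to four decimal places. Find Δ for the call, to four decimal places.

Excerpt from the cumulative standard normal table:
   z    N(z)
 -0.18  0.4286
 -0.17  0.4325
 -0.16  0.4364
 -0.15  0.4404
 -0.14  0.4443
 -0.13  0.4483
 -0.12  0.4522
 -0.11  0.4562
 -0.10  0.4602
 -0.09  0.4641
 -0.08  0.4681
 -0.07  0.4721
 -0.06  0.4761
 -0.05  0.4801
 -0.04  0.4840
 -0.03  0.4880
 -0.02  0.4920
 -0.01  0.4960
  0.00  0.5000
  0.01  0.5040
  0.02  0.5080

T = 0.75;  σ√T = 0.1819
ln(S/K) + (r − q + σ²/2)T = ln(440/460) + (0.041 − 0.015 + 0.21²/2)·0.75 = -0.0445 + 0.0360 = -0.0084
d₁ = -0.0084 / 0.1819 = -0.0463 which rounds to -0.05
N(d₁) = N(-0.05) = 0.4801
Δ_call = exp(−qT)·N(d₁) = 0.9888·0.4801 = 0.4747

0.4747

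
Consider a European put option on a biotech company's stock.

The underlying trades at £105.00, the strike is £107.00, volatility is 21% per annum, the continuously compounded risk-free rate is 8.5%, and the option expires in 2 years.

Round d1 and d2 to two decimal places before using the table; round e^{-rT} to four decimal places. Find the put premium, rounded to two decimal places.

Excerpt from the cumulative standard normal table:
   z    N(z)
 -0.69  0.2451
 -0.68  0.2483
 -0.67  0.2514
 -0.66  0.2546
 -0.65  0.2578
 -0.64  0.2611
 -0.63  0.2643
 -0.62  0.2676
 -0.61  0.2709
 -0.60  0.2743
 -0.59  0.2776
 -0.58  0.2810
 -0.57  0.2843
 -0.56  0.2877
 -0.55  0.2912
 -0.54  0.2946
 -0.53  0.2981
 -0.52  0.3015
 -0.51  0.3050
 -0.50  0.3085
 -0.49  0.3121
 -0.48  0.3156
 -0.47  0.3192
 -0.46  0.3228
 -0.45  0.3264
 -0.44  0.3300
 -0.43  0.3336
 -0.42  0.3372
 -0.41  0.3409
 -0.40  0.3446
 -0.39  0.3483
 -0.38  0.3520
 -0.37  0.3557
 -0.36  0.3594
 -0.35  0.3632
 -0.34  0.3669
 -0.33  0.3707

σ√T = 0.21 × 1.4142 = 0.2970
ln(S/K) + (r + σ²/2)T = ln(105/107) + (0.085 + 0.21²/2)·2 = -0.0189 + 0.2141 = 0.1952
d₁ = 0.1952 / 0.2970 = 0.6574 ≈ 0.66
d₂ = d₁ − σ√T = 0.6574 − 0.2970 = 0.3604 ≈ 0.36
exp(−rT) = exp(−0.085·2) = 0.8437
P = 107·0.8437·N(-0.36) − 105·N(-0.66) = 107·0.8437·0.3594 − 105·0.2546 = 32.4452 − 26.7330 = 5.7122

£5.71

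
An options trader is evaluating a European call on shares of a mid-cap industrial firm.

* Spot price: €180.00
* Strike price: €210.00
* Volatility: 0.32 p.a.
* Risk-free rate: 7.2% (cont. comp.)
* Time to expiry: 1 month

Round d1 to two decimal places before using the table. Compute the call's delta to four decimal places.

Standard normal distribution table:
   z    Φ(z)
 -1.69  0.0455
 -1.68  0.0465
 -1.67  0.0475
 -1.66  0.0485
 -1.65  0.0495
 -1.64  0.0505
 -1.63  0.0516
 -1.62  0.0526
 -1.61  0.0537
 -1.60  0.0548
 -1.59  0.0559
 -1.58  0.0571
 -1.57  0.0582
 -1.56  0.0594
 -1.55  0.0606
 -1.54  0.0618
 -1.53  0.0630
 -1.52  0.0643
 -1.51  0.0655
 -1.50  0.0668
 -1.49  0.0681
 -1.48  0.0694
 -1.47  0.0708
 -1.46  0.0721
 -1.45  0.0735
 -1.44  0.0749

0.0594

σ√T = 0.32 × 0.2887 = 0.0924
d₁ = [ln(180/210) + (0.072 + 0.32²/2)·0.08333] / 0.0924 = [-0.1542 + 0.0103] / 0.0924 = -1.5576 ≈ -1.56
N(d₁) = N(-1.56) = 0.0594
Δ_call = N(d₁) = 0.0594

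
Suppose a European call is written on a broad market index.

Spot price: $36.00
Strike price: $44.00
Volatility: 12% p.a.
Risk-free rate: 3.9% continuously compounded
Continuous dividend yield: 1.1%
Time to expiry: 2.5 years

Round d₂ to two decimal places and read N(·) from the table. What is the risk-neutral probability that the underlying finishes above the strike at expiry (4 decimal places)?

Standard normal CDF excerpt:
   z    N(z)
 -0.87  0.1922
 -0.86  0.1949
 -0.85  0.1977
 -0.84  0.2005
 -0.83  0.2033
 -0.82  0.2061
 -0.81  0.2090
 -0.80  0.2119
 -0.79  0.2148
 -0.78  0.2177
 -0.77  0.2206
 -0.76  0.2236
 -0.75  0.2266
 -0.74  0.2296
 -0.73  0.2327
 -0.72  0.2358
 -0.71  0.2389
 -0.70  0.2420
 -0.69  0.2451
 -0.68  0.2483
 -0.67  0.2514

σ√T = 0.12·√2.5 = 0.1897
d₁ = [ln(36/44) + (0.039 − 0.011 + ½·0.12²)·2.5] / (σ√T) = (-0.2007 + 0.0880) / 0.1897 = -0.5938 ⇒ -0.59
d₂ = -0.5938 − 0.1897 = -0.7836 ⇒ -0.78
Risk-neutral Pr[S_T > K] = N(d₂) = N(-0.78) = 0.2177

0.2177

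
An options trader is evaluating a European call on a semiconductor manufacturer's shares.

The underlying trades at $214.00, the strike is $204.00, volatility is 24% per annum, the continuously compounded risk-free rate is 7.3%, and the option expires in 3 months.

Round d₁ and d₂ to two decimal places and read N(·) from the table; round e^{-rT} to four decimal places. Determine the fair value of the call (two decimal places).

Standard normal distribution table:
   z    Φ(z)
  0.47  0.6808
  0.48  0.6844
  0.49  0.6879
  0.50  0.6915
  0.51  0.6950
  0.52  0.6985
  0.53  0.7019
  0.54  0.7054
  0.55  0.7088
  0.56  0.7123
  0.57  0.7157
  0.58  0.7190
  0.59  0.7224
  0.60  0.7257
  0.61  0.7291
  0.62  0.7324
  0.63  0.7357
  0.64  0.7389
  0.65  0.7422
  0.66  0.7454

$18.24

T = 0.25;  σ√T = 0.1200
ln(S/K) + (r + σ²/2)T = ln(214/204) + (0.073 + 0.24²/2)·0.25 = 0.0479 + 0.0255 = 0.0733
d₁ = 0.0733 / 0.1200 = 0.6109 ⇒ 0.61
d₂ = d₁ − σ√T = 0.6109 − 0.1200 = 0.4909 ⇒ 0.49
e^(−rT) = e^(−0.073·0.25) = 0.9819
N(d₁) = N(0.61) = 0.7291;  N(d₂) = N(0.49) = 0.6879
C = 214·0.7291 − 204·0.9819·0.6879 = 156.0274 − 137.7916 = 18.2358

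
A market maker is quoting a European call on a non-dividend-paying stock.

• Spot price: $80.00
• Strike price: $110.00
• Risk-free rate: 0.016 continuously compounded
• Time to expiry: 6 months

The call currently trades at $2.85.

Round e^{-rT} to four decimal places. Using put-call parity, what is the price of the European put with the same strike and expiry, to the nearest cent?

$31.97

exp(−rT) = exp(−0.016·0.5) = 0.9920
Put-call parity: C − P = S − K·e^(−rT) = 80 − 110·0.9920 = 80 − 109.1200 = -29.1200
P = C − (C − P) = 2.85 − (-29.1200) = 31.9700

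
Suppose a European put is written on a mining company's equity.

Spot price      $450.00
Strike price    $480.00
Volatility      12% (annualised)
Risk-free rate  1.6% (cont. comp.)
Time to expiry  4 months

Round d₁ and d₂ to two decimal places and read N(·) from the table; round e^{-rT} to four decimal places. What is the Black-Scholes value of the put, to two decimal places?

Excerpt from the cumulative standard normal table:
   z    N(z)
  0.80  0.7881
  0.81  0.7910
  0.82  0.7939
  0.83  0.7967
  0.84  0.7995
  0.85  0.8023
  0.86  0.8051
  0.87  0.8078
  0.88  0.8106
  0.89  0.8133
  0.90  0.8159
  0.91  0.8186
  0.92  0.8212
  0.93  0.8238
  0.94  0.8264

σ√T = 0.12 × 0.5774 = 0.0693
d₁ = [ln(450/480) + (0.016 + 0.12²/2)·0.3333] / 0.0693 = [-0.0645 + 0.0077] / 0.0693 = -0.8199 which rounds to -0.82
d₂ = d₁ − σ√T = -0.8199 − 0.0693 = -0.8892 which rounds to -0.89
exp(−rT) = exp(−0.016·0.3333) = 0.9947
N(−d₂) = N(0.89) = 0.8133;  N(−d₁) = N(0.82) = 0.7939
P = 480·0.9947·0.8133 − 450·0.7939 = 388.3150 − 357.2550 = 31.0600

$31.06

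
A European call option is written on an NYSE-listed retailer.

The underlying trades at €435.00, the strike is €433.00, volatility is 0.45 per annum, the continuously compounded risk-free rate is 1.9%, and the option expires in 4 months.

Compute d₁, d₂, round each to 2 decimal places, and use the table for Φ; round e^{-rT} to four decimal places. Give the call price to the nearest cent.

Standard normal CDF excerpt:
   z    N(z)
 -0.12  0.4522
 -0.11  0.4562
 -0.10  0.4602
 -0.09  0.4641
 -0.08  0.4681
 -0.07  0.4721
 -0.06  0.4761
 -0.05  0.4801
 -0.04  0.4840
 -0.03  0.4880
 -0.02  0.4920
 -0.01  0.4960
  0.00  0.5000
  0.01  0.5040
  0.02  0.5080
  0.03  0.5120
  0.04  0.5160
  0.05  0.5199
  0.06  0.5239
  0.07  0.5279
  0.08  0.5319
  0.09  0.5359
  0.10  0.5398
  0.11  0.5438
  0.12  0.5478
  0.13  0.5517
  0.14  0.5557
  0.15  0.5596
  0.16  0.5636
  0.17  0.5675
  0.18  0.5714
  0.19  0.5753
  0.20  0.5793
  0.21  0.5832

€47.17

σ√T = 0.45·√0.3333 = 0.2598
d₁ = [ln(435/433) + (0.019 + 0.45²/2)·0.3333] / 0.2598 = [0.0046 + 0.0401] / 0.2598 = 0.1720 ⇒ 0.17
d₂ = d₁ − σ√T = 0.1720 − 0.2598 = -0.0878 ⇒ -0.09
e^(−rT) = e^(−0.019·0.3333) = 0.9937
N(d₁) = N(0.17) = 0.5675;  N(d₂) = N(-0.09) = 0.4641
C = 435·0.5675 − 433·0.9937·0.4641 = 246.8625 − 199.6893 = 47.1732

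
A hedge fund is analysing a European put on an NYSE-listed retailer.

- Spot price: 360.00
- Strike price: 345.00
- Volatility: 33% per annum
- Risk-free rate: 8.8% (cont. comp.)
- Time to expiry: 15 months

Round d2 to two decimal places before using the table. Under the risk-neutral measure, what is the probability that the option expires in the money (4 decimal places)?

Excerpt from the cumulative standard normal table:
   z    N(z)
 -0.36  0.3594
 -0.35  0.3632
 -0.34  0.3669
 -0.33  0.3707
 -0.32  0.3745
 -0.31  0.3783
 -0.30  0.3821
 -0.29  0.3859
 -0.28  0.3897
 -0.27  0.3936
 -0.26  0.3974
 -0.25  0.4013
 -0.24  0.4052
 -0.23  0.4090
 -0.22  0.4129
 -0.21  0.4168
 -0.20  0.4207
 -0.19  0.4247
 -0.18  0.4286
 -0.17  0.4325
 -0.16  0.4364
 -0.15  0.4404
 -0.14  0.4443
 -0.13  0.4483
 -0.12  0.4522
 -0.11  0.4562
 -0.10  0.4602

0.4090

T = 1.25;  σ√T = 0.3690
ln(S/K) + (r + σ²/2)T = ln(360/345) + (0.088 + 0.33²/2)·1.25 = 0.0426 + 0.1781 = 0.2206
d₁ = 0.2206 / 0.3690 = 0.5980 ≈ 0.60
d₂ = d₁ − σ√T = 0.5980 − 0.3690 = 0.2290 ≈ 0.23
Risk-neutral Pr[S_T < K] = N(−d₂) = N(-0.23) = 0.4090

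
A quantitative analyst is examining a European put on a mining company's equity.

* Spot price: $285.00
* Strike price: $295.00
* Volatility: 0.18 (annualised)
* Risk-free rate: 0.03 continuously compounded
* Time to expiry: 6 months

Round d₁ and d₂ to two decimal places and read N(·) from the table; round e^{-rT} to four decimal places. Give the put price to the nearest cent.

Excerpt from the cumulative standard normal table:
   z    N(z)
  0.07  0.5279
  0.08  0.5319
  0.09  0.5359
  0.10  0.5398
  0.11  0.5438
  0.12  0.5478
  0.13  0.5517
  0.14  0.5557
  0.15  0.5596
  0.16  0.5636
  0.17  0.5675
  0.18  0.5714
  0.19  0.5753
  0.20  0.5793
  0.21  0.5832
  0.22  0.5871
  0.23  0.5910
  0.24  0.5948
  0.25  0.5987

$17.88

T = 0.5;  σ√T = 0.1273
d₁ = [ln(285/295) + (0.03 + 0.18²/2)·0.5] / 0.1273 = [-0.0345 + 0.0231] / 0.1273 = -0.0895 → -0.09
d₂ = d₁ − σ√T = -0.0895 − 0.1273 = -0.2167 → -0.22
exp(−rT) = exp(−0.03·0.5) = 0.9851
P = 295·0.9851·N(0.22) − 285·N(0.09) = 295·0.9851·0.5871 − 285·0.5359 = 170.6139 − 152.7315 = 17.8824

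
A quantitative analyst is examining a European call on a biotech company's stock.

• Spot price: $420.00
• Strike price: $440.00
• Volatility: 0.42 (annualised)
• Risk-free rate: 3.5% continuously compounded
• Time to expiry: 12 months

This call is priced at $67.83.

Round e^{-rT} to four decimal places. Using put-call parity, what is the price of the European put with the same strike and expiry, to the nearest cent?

e^(−rT) = e^(−0.035·1) = 0.9656
Put-call parity: C − P = S − K·e^(−rT) = 420 − 440·0.9656 = 420 − 424.8640 = -4.8640
P = C − (C − P) = 67.83 − (-4.8640) = 72.6940

$72.69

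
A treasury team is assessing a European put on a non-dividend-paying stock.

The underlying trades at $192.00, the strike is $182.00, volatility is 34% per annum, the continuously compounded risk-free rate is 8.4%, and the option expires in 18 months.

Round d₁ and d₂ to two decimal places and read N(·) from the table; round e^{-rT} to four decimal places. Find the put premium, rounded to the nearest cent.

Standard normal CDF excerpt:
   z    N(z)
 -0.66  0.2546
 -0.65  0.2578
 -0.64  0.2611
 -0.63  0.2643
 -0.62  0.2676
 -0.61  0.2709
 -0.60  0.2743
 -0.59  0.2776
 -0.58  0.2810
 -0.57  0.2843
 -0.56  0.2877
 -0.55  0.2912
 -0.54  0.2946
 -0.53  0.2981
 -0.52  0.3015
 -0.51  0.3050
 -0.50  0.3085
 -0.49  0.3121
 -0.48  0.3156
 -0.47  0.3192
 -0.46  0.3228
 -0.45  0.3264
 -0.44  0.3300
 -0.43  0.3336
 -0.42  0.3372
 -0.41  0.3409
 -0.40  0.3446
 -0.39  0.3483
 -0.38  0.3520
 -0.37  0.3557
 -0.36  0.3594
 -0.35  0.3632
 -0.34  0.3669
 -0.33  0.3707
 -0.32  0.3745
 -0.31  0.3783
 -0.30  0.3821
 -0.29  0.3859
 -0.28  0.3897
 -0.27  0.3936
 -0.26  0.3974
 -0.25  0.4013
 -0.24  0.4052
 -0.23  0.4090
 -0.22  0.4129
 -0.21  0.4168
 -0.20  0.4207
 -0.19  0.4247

T = 1.5;  σ√T = 0.4164
d₁ = [ln(192/182) + (0.084 + 0.34²/2)·1.5] / 0.4164 = [0.0535 + 0.2127] / 0.4164 = 0.6392 which rounds to 0.64
d₂ = d₁ − σ√T = 0.6392 − 0.4164 = 0.2228 which rounds to 0.22
e^(−rT) = e^(−0.084·1.5) = 0.8816
N(−d₂) = N(-0.22) = 0.4129;  N(−d₁) = N(-0.64) = 0.2611
P = 182·0.8816·0.4129 − 192·0.2611 = 66.2503 − 50.1312 = 16.1191

$16.12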